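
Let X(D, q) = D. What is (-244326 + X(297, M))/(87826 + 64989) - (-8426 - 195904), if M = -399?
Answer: 31224444921/152815 ≈ 2.0433e+5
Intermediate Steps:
(-244326 + X(297, M))/(87826 + 64989) - (-8426 - 195904) = (-244326 + 297)/(87826 + 64989) - (-8426 - 195904) = -244029/152815 - 1*(-204330) = -244029*1/152815 + 204330 = -244029/152815 + 204330 = 31224444921/152815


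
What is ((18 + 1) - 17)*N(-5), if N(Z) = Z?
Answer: -10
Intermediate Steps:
((18 + 1) - 17)*N(-5) = ((18 + 1) - 17)*(-5) = (19 - 17)*(-5) = 2*(-5) = -10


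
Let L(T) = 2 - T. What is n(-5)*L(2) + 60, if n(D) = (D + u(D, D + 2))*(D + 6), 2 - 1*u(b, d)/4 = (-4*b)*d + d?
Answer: 60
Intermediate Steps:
u(b, d) = 8 - 4*d + 16*b*d (u(b, d) = 8 - 4*((-4*b)*d + d) = 8 - 4*(-4*b*d + d) = 8 - 4*(d - 4*b*d) = 8 + (-4*d + 16*b*d) = 8 - 4*d + 16*b*d)
n(D) = (6 + D)*(-3*D + 16*D*(2 + D)) (n(D) = (D + (8 - 4*(D + 2) + 16*D*(D + 2)))*(D + 6) = (D + (8 - 4*(2 + D) + 16*D*(2 + D)))*(6 + D) = (D + (8 + (-8 - 4*D) + 16*D*(2 + D)))*(6 + D) = (D + (-4*D + 16*D*(2 + D)))*(6 + D) = (-3*D + 16*D*(2 + D))*(6 + D) = (6 + D)*(-3*D + 16*D*(2 + D)))
n(-5)*L(2) + 60 = (-5*(174 + 16*(-5)² + 125*(-5)))*(2 - 1*2) + 60 = (-5*(174 + 16*25 - 625))*(2 - 2) + 60 = -5*(174 + 400 - 625)*0 + 60 = -5*(-51)*0 + 60 = 255*0 + 60 = 0 + 60 = 60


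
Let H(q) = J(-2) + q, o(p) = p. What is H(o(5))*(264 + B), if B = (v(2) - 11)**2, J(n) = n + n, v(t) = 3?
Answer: 328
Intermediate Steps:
J(n) = 2*n
B = 64 (B = (3 - 11)**2 = (-8)**2 = 64)
H(q) = -4 + q (H(q) = 2*(-2) + q = -4 + q)
H(o(5))*(264 + B) = (-4 + 5)*(264 + 64) = 1*328 = 328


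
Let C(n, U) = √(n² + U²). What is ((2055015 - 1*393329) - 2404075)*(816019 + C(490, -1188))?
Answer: -605803529391 - 1484778*√412861 ≈ -6.0676e+11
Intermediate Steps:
C(n, U) = √(U² + n²)
((2055015 - 1*393329) - 2404075)*(816019 + C(490, -1188)) = ((2055015 - 1*393329) - 2404075)*(816019 + √((-1188)² + 490²)) = ((2055015 - 393329) - 2404075)*(816019 + √(1411344 + 240100)) = (1661686 - 2404075)*(816019 + √1651444) = -742389*(816019 + 2*√412861) = -605803529391 - 1484778*√412861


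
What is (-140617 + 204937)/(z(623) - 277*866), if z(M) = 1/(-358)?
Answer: -7675520/28625919 ≈ -0.26813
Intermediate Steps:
z(M) = -1/358
(-140617 + 204937)/(z(623) - 277*866) = (-140617 + 204937)/(-1/358 - 277*866) = 64320/(-1/358 - 239882) = 64320/(-85877757/358) = 64320*(-358/85877757) = -7675520/28625919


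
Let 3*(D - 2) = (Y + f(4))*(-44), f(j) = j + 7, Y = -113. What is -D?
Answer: -1498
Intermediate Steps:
f(j) = 7 + j
D = 1498 (D = 2 + ((-113 + (7 + 4))*(-44))/3 = 2 + ((-113 + 11)*(-44))/3 = 2 + (-102*(-44))/3 = 2 + (⅓)*4488 = 2 + 1496 = 1498)
-D = -1*1498 = -1498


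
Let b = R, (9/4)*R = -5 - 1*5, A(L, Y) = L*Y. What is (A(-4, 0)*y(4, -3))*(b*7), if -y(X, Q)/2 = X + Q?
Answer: 0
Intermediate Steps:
R = -40/9 (R = 4*(-5 - 1*5)/9 = 4*(-5 - 5)/9 = (4/9)*(-10) = -40/9 ≈ -4.4444)
y(X, Q) = -2*Q - 2*X (y(X, Q) = -2*(X + Q) = -2*(Q + X) = -2*Q - 2*X)
b = -40/9 ≈ -4.4444
(A(-4, 0)*y(4, -3))*(b*7) = ((-4*0)*(-2*(-3) - 2*4))*(-40/9*7) = (0*(6 - 8))*(-280/9) = (0*(-2))*(-280/9) = 0*(-280/9) = 0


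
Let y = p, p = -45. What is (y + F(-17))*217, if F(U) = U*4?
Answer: -24521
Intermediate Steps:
y = -45
F(U) = 4*U
(y + F(-17))*217 = (-45 + 4*(-17))*217 = (-45 - 68)*217 = -113*217 = -24521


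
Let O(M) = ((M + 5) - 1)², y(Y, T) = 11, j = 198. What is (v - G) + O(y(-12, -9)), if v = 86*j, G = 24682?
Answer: -7429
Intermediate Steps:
O(M) = (4 + M)² (O(M) = ((5 + M) - 1)² = (4 + M)²)
v = 17028 (v = 86*198 = 17028)
(v - G) + O(y(-12, -9)) = (17028 - 1*24682) + (4 + 11)² = (17028 - 24682) + 15² = -7654 + 225 = -7429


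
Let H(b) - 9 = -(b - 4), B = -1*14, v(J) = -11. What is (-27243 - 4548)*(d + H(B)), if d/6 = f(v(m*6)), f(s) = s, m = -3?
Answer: 1239849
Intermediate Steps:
B = -14
H(b) = 13 - b (H(b) = 9 - (b - 4) = 9 - (-4 + b) = 9 + (4 - b) = 13 - b)
d = -66 (d = 6*(-11) = -66)
(-27243 - 4548)*(d + H(B)) = (-27243 - 4548)*(-66 + (13 - 1*(-14))) = -31791*(-66 + (13 + 14)) = -31791*(-66 + 27) = -31791*(-39) = 1239849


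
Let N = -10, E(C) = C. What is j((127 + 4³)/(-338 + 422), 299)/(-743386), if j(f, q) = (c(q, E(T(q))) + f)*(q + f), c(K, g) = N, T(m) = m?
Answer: 16424243/5245331616 ≈ 0.0031312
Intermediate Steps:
c(K, g) = -10
j(f, q) = (-10 + f)*(f + q) (j(f, q) = (-10 + f)*(q + f) = (-10 + f)*(f + q))
j((127 + 4³)/(-338 + 422), 299)/(-743386) = (((127 + 4³)/(-338 + 422))² - 10*(127 + 4³)/(-338 + 422) - 10*299 + ((127 + 4³)/(-338 + 422))*299)/(-743386) = (((127 + 64)/84)² - 10*(127 + 64)/84 - 2990 + ((127 + 64)/84)*299)*(-1/743386) = ((191*(1/84))² - 1910/84 - 2990 + (191*(1/84))*299)*(-1/743386) = ((191/84)² - 10*191/84 - 2990 + (191/84)*299)*(-1/743386) = (36481/7056 - 955/42 - 2990 + 57109/84)*(-1/743386) = -16424243/7056*(-1/743386) = 16424243/5245331616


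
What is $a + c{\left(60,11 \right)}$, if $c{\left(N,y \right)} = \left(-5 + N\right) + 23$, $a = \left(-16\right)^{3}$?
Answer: $-4018$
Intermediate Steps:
$a = -4096$
$c{\left(N,y \right)} = 18 + N$
$a + c{\left(60,11 \right)} = -4096 + \left(18 + 60\right) = -4096 + 78 = -4018$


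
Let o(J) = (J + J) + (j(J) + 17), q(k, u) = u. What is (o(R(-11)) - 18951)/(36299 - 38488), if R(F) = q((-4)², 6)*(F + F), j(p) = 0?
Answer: 19198/2189 ≈ 8.7702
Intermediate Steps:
R(F) = 12*F (R(F) = 6*(F + F) = 6*(2*F) = 12*F)
o(J) = 17 + 2*J (o(J) = (J + J) + (0 + 17) = 2*J + 17 = 17 + 2*J)
(o(R(-11)) - 18951)/(36299 - 38488) = ((17 + 2*(12*(-11))) - 18951)/(36299 - 38488) = ((17 + 2*(-132)) - 18951)/(-2189) = ((17 - 264) - 18951)*(-1/2189) = (-247 - 18951)*(-1/2189) = -19198*(-1/2189) = 19198/2189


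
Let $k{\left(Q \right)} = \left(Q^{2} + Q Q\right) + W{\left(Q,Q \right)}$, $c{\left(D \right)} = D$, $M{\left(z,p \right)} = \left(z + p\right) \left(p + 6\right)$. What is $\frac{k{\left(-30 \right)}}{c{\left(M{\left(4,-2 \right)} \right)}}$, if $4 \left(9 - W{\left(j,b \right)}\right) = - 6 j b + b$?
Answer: $\frac{6333}{16} \approx 395.81$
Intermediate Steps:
$M{\left(z,p \right)} = \left(6 + p\right) \left(p + z\right)$ ($M{\left(z,p \right)} = \left(p + z\right) \left(6 + p\right) = \left(6 + p\right) \left(p + z\right)$)
$W{\left(j,b \right)} = 9 - \frac{b}{4} + \frac{3 b j}{2}$ ($W{\left(j,b \right)} = 9 - \frac{- 6 j b + b}{4} = 9 - \frac{- 6 b j + b}{4} = 9 - \frac{b - 6 b j}{4} = 9 + \left(- \frac{b}{4} + \frac{3 b j}{2}\right) = 9 - \frac{b}{4} + \frac{3 b j}{2}$)
$k{\left(Q \right)} = 9 - \frac{Q}{4} + \frac{7 Q^{2}}{2}$ ($k{\left(Q \right)} = \left(Q^{2} + Q Q\right) + \left(9 - \frac{Q}{4} + \frac{3 Q Q}{2}\right) = \left(Q^{2} + Q^{2}\right) + \left(9 - \frac{Q}{4} + \frac{3 Q^{2}}{2}\right) = 2 Q^{2} + \left(9 - \frac{Q}{4} + \frac{3 Q^{2}}{2}\right) = 9 - \frac{Q}{4} + \frac{7 Q^{2}}{2}$)
$\frac{k{\left(-30 \right)}}{c{\left(M{\left(4,-2 \right)} \right)}} = \frac{9 - - \frac{15}{2} + \frac{7 \left(-30\right)^{2}}{2}}{\left(-2\right)^{2} + 6 \left(-2\right) + 6 \cdot 4 - 8} = \frac{9 + \frac{15}{2} + \frac{7}{2} \cdot 900}{4 - 12 + 24 - 8} = \frac{9 + \frac{15}{2} + 3150}{8} = \frac{6333}{2} \cdot \frac{1}{8} = \frac{6333}{16}$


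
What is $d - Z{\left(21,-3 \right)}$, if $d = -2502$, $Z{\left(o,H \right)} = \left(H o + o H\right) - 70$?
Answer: $-2306$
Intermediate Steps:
$Z{\left(o,H \right)} = -70 + 2 H o$ ($Z{\left(o,H \right)} = \left(H o + H o\right) - 70 = 2 H o - 70 = -70 + 2 H o$)
$d - Z{\left(21,-3 \right)} = -2502 - \left(-70 + 2 \left(-3\right) 21\right) = -2502 - \left(-70 - 126\right) = -2502 - -196 = -2502 + 196 = -2306$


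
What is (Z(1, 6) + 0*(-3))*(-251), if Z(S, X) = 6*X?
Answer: -9036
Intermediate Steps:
(Z(1, 6) + 0*(-3))*(-251) = (6*6 + 0*(-3))*(-251) = (36 + 0)*(-251) = 36*(-251) = -9036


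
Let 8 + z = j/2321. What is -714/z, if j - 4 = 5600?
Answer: 118371/926 ≈ 127.83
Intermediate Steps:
j = 5604 (j = 4 + 5600 = 5604)
z = -12964/2321 (z = -8 + 5604/2321 = -12964/2321 ≈ -5.5855)
-714/z = -714/(-12964/2321) = -714*(-2321/12964) = 118371/926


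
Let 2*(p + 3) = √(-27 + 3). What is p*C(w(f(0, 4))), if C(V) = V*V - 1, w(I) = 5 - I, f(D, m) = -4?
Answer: -240 + 80*I*√6 ≈ -240.0 + 195.96*I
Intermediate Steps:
p = -3 + I*√6 (p = -3 + √(-27 + 3)/2 = -3 + √(-24)/2 = -3 + (2*I*√6)/2 = -3 + I*√6 ≈ -3.0 + 2.4495*I)
C(V) = -1 + V² (C(V) = V² - 1 = -1 + V²)
p*C(w(f(0, 4))) = (-3 + I*√6)*(-1 + (5 - 1*(-4))²) = (-3 + I*√6)*(-1 + (5 + 4)²) = (-3 + I*√6)*(-1 + 9²) = (-3 + I*√6)*(-1 + 81) = (-3 + I*√6)*80 = -240 + 80*I*√6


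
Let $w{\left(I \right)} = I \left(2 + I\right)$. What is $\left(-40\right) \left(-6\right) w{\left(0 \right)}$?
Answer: $0$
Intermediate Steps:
$\left(-40\right) \left(-6\right) w{\left(0 \right)} = \left(-40\right) \left(-6\right) 0 \left(2 + 0\right) = 240 \cdot 0 \cdot 2 = 240 \cdot 0 = 0$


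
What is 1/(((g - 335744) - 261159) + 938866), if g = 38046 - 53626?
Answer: 1/326383 ≈ 3.0639e-6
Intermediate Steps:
g = -15580
1/(((g - 335744) - 261159) + 938866) = 1/(((-15580 - 335744) - 261159) + 938866) = 1/((-351324 - 261159) + 938866) = 1/(-612483 + 938866) = 1/326383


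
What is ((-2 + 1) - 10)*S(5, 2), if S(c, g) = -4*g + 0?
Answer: 88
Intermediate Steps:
S(c, g) = -4*g
((-2 + 1) - 10)*S(5, 2) = ((-2 + 1) - 10)*(-4*2) = (-1 - 10)*(-8) = -11*(-8) = 88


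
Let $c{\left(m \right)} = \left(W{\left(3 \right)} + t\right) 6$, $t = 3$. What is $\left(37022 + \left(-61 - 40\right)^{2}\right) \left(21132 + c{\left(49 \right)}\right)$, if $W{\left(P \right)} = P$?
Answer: $999616464$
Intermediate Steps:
$c{\left(m \right)} = 36$ ($c{\left(m \right)} = \left(3 + 3\right) 6 = 6 \cdot 6 = 36$)
$\left(37022 + \left(-61 - 40\right)^{2}\right) \left(21132 + c{\left(49 \right)}\right) = \left(37022 + \left(-61 - 40\right)^{2}\right) \left(21132 + 36\right) = \left(37022 + \left(-101\right)^{2}\right) 21168 = \left(37022 + 10201\right) 21168 = 47223 \cdot 21168 = 999616464$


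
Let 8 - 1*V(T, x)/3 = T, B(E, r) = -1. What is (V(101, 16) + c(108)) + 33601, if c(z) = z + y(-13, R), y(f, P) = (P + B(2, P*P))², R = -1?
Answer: 33434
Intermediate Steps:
V(T, x) = 24 - 3*T
y(f, P) = (-1 + P)² (y(f, P) = (P - 1)² = (-1 + P)²)
c(z) = 4 + z (c(z) = z + (-1 - 1)² = z + (-2)² = z + 4 = 4 + z)
(V(101, 16) + c(108)) + 33601 = ((24 - 3*101) + (4 + 108)) + 33601 = ((24 - 303) + 112) + 33601 = (-279 + 112) + 33601 = -167 + 33601 = 33434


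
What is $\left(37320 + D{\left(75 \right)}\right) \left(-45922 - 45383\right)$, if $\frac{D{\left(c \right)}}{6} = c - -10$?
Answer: $-3454068150$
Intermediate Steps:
$D{\left(c \right)} = 60 + 6 c$ ($D{\left(c \right)} = 6 \left(c - -10\right) = 6 \left(c + 10\right) = 6 \left(10 + c\right) = 60 + 6 c$)
$\left(37320 + D{\left(75 \right)}\right) \left(-45922 - 45383\right) = \left(37320 + \left(60 + 6 \cdot 75\right)\right) \left(-45922 - 45383\right) = \left(37320 + \left(60 + 450\right)\right) \left(-91305\right) = \left(37320 + 510\right) \left(-91305\right) = 37830 \left(-91305\right) = -3454068150$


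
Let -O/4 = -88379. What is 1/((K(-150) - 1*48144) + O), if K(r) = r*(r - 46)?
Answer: 1/334772 ≈ 2.9871e-6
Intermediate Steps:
K(r) = r*(-46 + r)
O = 353516 (O = -4*(-88379) = 353516)
1/((K(-150) - 1*48144) + O) = 1/((-150*(-46 - 150) - 1*48144) + 353516) = 1/((-150*(-196) - 48144) + 353516) = 1/((29400 - 48144) + 353516) = 1/(-18744 + 353516) = 1/334772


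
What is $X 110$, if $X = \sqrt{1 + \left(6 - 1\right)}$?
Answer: $110 \sqrt{6} \approx 269.44$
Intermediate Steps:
$X = \sqrt{6}$ ($X = \sqrt{1 + \left(6 - 1\right)} = \sqrt{1 + 5} = \sqrt{6} \approx 2.4495$)
$X 110 = \sqrt{6} \cdot 110 = 110 \sqrt{6}$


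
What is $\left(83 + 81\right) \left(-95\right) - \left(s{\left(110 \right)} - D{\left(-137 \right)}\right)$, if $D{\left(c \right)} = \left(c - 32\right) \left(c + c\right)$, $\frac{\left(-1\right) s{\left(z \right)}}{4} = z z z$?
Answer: $5354726$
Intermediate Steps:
$s{\left(z \right)} = - 4 z^{3}$ ($s{\left(z \right)} = - 4 z z z = - 4 z^{2} z = - 4 z^{3}$)
$D{\left(c \right)} = 2 c \left(-32 + c\right)$ ($D{\left(c \right)} = \left(-32 + c\right) 2 c = 2 c \left(-32 + c\right)$)
$\left(83 + 81\right) \left(-95\right) - \left(s{\left(110 \right)} - D{\left(-137 \right)}\right) = \left(83 + 81\right) \left(-95\right) - \left(- 4 \cdot 110^{3} - 2 \left(-137\right) \left(-32 - 137\right)\right) = 164 \left(-95\right) - \left(\left(-4\right) 1331000 - 2 \left(-137\right) \left(-169\right)\right) = -15580 - \left(-5324000 - 46306\right) = -15580 - -5370306 = -15580 + 5370306 = 5354726$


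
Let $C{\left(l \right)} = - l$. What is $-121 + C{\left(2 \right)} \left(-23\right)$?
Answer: $-75$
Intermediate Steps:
$-121 + C{\left(2 \right)} \left(-23\right) = -121 + \left(-1\right) 2 \left(-23\right) = -121 - -46 = -121 + 46 = -75$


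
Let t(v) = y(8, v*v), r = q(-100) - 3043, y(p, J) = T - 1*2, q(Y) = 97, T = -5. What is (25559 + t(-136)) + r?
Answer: 22606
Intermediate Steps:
y(p, J) = -7 (y(p, J) = -5 - 1*2 = -5 - 2 = -7)
r = -2946 (r = 97 - 3043 = -2946)
t(v) = -7
(25559 + t(-136)) + r = (25559 - 7) - 2946 = 25552 - 2946 = 22606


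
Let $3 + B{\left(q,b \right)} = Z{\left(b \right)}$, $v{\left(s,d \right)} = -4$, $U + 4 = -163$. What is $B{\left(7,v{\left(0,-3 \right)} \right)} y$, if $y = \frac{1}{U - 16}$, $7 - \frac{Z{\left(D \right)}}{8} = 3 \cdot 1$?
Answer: $- \frac{29}{183} \approx -0.15847$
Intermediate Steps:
$U = -167$ ($U = -4 - 163 = -167$)
$Z{\left(D \right)} = 32$ ($Z{\left(D \right)} = 56 - 8 \cdot 3 \cdot 1 = 56 - 24 = 32$)
$B{\left(q,b \right)} = 29$ ($B{\left(q,b \right)} = -3 + 32 = 29$)
$y = - \frac{1}{183}$ ($y = \frac{1}{-167 - 16} = \frac{1}{-183} = - \frac{1}{183} \approx -0.0054645$)
$B{\left(7,v{\left(0,-3 \right)} \right)} y = 29 \left(- \frac{1}{183}\right) = - \frac{29}{183}$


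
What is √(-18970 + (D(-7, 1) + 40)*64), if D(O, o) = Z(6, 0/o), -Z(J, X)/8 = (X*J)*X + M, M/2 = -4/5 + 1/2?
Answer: 9*I*√4970/5 ≈ 126.9*I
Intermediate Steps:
M = -⅗ (M = 2*(-4/5 + 1/2) = 2*(-4*⅕ + 1*(½)) = 2*(-⅘ + ½) = 2*(-3/10) = -⅗ ≈ -0.60000)
Z(J, X) = 24/5 - 8*J*X² (Z(J, X) = -8*((X*J)*X - ⅗) = -8*((J*X)*X - ⅗) = -8*(J*X² - ⅗) = -8*(-⅗ + J*X²) = 24/5 - 8*J*X²)
D(O, o) = 24/5 (D(O, o) = 24/5 - 8*6*(0/o)² = 24/5 - 8*6*0² = 24/5 - 8*6*0 = 24/5 + 0 = 24/5)
√(-18970 + (D(-7, 1) + 40)*64) = √(-18970 + (24/5 + 40)*64) = √(-18970 + (224/5)*64) = √(-18970 + 14336/5) = √(-80514/5) = 9*I*√4970/5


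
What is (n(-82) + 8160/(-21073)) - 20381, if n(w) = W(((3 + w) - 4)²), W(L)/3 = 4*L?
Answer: 1312565791/21073 ≈ 62287.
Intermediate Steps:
W(L) = 12*L (W(L) = 3*(4*L) = 12*L)
n(w) = 12*(-1 + w)² (n(w) = 12*((3 + w) - 4)² = 12*(-1 + w)²)
(n(-82) + 8160/(-21073)) - 20381 = (12*(-1 - 82)² + 8160/(-21073)) - 20381 = (12*(-83)² + 8160*(-1/21073)) - 20381 = (12*6889 - 8160/21073) - 20381 = (82668 - 8160/21073) - 20381 = 1742054604/21073 - 20381 = 1312565791/21073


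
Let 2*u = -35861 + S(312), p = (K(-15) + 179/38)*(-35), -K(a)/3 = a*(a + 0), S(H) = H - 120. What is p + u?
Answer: 106887/19 ≈ 5625.6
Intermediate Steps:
S(H) = -120 + H
K(a) = -3*a**2 (K(a) = -3*a*(a + 0) = -3*a*a = -3*a**2)
p = 891485/38 (p = (-3*(-15)**2 + 179/38)*(-35) = (-3*225 + 179*(1/38))*(-35) = (-675 + 179/38)*(-35) = -25471/38*(-35) = 891485/38 ≈ 23460.)
u = -35669/2 (u = (-35861 + (-120 + 312))/2 = (-35861 + 192)/2 = (1/2)*(-35669) = -35669/2 ≈ -17835.)
p + u = 891485/38 - 35669/2 = 106887/19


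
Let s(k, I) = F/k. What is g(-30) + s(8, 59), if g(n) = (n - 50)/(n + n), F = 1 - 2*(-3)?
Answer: 53/24 ≈ 2.2083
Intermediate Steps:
F = 7 (F = 1 + 6 = 7)
g(n) = (-50 + n)/(2*n) (g(n) = (-50 + n)/((2*n)) = (-50 + n)*(1/(2*n)) = (-50 + n)/(2*n))
s(k, I) = 7/k
g(-30) + s(8, 59) = (½)*(-50 - 30)/(-30) + 7/8 = (½)*(-1/30)*(-80) + 7*(⅛) = 4/3 + 7/8 = 53/24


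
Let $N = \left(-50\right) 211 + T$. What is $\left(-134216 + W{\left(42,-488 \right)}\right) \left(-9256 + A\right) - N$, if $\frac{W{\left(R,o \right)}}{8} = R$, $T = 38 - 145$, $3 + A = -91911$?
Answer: $13544650257$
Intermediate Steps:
$A = -91914$ ($A = -3 - 91911 = -91914$)
$T = -107$
$W{\left(R,o \right)} = 8 R$
$N = -10657$ ($N = \left(-50\right) 211 - 107 = -10550 - 107 = -10657$)
$\left(-134216 + W{\left(42,-488 \right)}\right) \left(-9256 + A\right) - N = \left(-134216 + 8 \cdot 42\right) \left(-9256 - 91914\right) - -10657 = \left(-134216 + 336\right) \left(-101170\right) + 10657 = \left(-133880\right) \left(-101170\right) + 10657 = 13544639600 + 10657 = 13544650257$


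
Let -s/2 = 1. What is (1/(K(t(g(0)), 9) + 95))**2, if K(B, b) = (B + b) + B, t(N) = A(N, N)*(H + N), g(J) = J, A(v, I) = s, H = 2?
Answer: 1/9216 ≈ 0.00010851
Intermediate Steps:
s = -2 (s = -2*1 = -2)
A(v, I) = -2
t(N) = -4 - 2*N (t(N) = -2*(2 + N) = -4 - 2*N)
K(B, b) = b + 2*B
(1/(K(t(g(0)), 9) + 95))**2 = (1/((9 + 2*(-4 - 2*0)) + 95))**2 = (1/((9 + 2*(-4 + 0)) + 95))**2 = (1/((9 + 2*(-4)) + 95))**2 = (1/((9 - 8) + 95))**2 = (1/(1 + 95))**2 = (1/96)**2 = 1/9216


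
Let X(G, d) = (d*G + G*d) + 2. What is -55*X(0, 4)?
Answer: -110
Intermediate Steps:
X(G, d) = 2 + 2*G*d (X(G, d) = (G*d + G*d) + 2 = 2*G*d + 2 = 2 + 2*G*d)
-55*X(0, 4) = -55*(2 + 2*0*4) = -55*(2 + 0) = -55*2 = -110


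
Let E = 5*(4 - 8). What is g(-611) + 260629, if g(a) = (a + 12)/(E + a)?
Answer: 164457498/631 ≈ 2.6063e+5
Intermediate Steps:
E = -20 (E = 5*(-4) = -20)
g(a) = (12 + a)/(-20 + a) (g(a) = (a + 12)/(-20 + a) = (12 + a)/(-20 + a))
g(-611) + 260629 = (12 - 611)/(-20 - 611) + 260629 = -599/(-631) + 260629 = -1/631*(-599) + 260629 = 599/631 + 260629 = 164457498/631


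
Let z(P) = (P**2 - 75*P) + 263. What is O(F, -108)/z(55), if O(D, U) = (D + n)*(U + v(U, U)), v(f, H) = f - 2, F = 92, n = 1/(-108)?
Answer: 1082915/45198 ≈ 23.959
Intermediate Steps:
n = -1/108 ≈ -0.0092593
v(f, H) = -2 + f
O(D, U) = (-2 + 2*U)*(-1/108 + D) (O(D, U) = (D - 1/108)*(U + (-2 + U)) = (-1/108 + D)*(-2 + 2*U) = (-2 + 2*U)*(-1/108 + D))
z(P) = 263 + P**2 - 75*P
O(F, -108)/z(55) = (1/54 - 2*92 - 1/54*(-108) + 2*92*(-108))/(263 + 55**2 - 75*55) = (1/54 - 184 + 2 - 19872)/(263 + 3025 - 4125) = -1082915/54/(-837) = -1082915/54*(-1/837) = 1082915/45198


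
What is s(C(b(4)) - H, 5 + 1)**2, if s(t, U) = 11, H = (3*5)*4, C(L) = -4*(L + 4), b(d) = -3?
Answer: 121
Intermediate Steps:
C(L) = -16 - 4*L (C(L) = -4*(4 + L) = -16 - 4*L)
H = 60 (H = 15*4 = 60)
s(C(b(4)) - H, 5 + 1)**2 = 11**2 = 121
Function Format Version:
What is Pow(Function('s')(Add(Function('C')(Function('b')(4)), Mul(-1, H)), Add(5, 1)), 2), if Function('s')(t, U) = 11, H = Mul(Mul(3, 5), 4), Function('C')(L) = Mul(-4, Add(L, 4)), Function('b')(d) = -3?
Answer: 121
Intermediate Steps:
Function('C')(L) = Add(-16, Mul(-4, L)) (Function('C')(L) = Mul(-4, Add(4, L)) = Add(-16, Mul(-4, L)))
H = 60 (H = Mul(15, 4) = 60)
Pow(Function('s')(Add(Function('C')(Function('b')(4)), Mul(-1, H)), Add(5, 1)), 2) = Pow(11, 2) = 121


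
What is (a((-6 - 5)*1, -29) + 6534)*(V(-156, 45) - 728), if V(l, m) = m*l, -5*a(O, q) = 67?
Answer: -252608044/5 ≈ -5.0522e+7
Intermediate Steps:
a(O, q) = -67/5 (a(O, q) = -⅕*67 = -67/5)
V(l, m) = l*m
(a((-6 - 5)*1, -29) + 6534)*(V(-156, 45) - 728) = (-67/5 + 6534)*(-156*45 - 728) = 32603*(-7020 - 728)/5 = (32603/5)*(-7748) = -252608044/5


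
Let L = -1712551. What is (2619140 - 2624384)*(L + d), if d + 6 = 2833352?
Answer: -5877448980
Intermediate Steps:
d = 2833346 (d = -6 + 2833352 = 2833346)
(2619140 - 2624384)*(L + d) = (2619140 - 2624384)*(-1712551 + 2833346) = -5244*1120795 = -5877448980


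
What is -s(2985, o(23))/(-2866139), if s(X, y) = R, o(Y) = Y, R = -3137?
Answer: -3137/2866139 ≈ -0.0010945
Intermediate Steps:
s(X, y) = -3137
-s(2985, o(23))/(-2866139) = -1*(-3137)/(-2866139) = 3137*(-1/2866139) = -3137/2866139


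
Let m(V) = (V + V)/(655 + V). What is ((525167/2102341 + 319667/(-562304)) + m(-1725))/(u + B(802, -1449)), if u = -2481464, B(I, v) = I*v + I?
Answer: -367531617696427/460774747398906772480 ≈ -7.9764e-7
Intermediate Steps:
B(I, v) = I + I*v
m(V) = 2*V/(655 + V) (m(V) = (2*V)/(655 + V) = 2*V/(655 + V))
((525167/2102341 + 319667/(-562304)) + m(-1725))/(u + B(802, -1449)) = ((525167/2102341 + 319667/(-562304)) + 2*(-1725)/(655 - 1725))/(-2481464 + 802*(1 - 1449)) = ((525167*(1/2102341) + 319667*(-1/562304)) + 2*(-1725)/(-1070))/(-2481464 + 802*(-1448)) = ((525167/2102341 - 319667/562304) + 2*(-1725)*(-1/1070))/(-2481464 - 1161296) = (-376745535679/1182154753664 + 345/107)/(-3642760) = (367531617696427/126490558642048)*(-1/3642760) = -367531617696427/460774747398906772480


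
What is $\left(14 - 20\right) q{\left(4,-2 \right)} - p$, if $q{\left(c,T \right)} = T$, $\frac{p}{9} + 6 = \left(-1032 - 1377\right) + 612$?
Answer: $16239$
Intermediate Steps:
$p = -16227$ ($p = -54 + 9 \left(\left(-1032 - 1377\right) + 612\right) = -54 + 9 \left(-2409 + 612\right) = -54 + 9 \left(-1797\right) = -54 - 16173 = -16227$)
$\left(14 - 20\right) q{\left(4,-2 \right)} - p = \left(14 - 20\right) \left(-2\right) - -16227 = \left(14 - 20\right) \left(-2\right) + 16227 = \left(-6\right) \left(-2\right) + 16227 = 12 + 16227 = 16239$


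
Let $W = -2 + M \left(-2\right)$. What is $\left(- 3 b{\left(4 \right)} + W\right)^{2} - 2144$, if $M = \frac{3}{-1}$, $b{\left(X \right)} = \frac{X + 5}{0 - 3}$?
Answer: $-1975$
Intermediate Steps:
$b{\left(X \right)} = - \frac{5}{3} - \frac{X}{3}$ ($b{\left(X \right)} = \frac{5 + X}{-3} = \left(5 + X\right) \left(- \frac{1}{3}\right) = - \frac{5}{3} - \frac{X}{3}$)
$M = -3$ ($M = 3 \left(-1\right) = -3$)
$W = 4$ ($W = -2 - -6 = -2 + 6 = 4$)
$\left(- 3 b{\left(4 \right)} + W\right)^{2} - 2144 = \left(- 3 \left(- \frac{5}{3} - \frac{4}{3}\right) + 4\right)^{2} - 2144 = \left(\left(-3\right) \left(-3\right) + 4\right)^{2} - 2144 = \left(9 + 4\right)^{2} - 2144 = 13^{2} - 2144 = 169 - 2144 = -1975$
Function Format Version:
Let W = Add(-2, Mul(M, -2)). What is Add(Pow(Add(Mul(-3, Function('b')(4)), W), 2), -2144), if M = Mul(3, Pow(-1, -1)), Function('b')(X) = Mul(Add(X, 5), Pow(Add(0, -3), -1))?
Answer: -1975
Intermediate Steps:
Function('b')(X) = Add(Rational(-5, 3), Mul(Rational(-1, 3), X)) (Function('b')(X) = Mul(Add(5, X), Pow(-3, -1)) = Mul(Add(5, X), Rational(-1, 3)) = Add(Rational(-5, 3), Mul(Rational(-1, 3), X)))
M = -3 (M = Mul(3, -1) = -3)
W = 4 (W = Add(-2, Mul(-3, -2)) = Add(-2, 6) = 4)
Add(Pow(Add(Mul(-3, Function('b')(4)), W), 2), -2144) = Add(Pow(Add(Mul(-3, Add(Rational(-5, 3), Mul(Rational(-1, 3), 4))), 4), 2), -2144) = Add(Pow(Add(Mul(-3, Add(Rational(-5, 3), Rational(-4, 3))), 4), 2), -2144) = Add(Pow(Add(Mul(-3, -3), 4), 2), -2144) = Add(Pow(Add(9, 4), 2), -2144) = Add(Pow(13, 2), -2144) = Add(169, -2144) = -1975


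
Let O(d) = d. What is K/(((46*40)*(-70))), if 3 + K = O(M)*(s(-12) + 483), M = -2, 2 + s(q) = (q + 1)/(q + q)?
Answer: 11591/1545600 ≈ 0.0074994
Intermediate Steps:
s(q) = -2 + (1 + q)/(2*q) (s(q) = -2 + (q + 1)/(q + q) = -2 + (1 + q)/((2*q)) = -2 + (1 + q)*(1/(2*q)) = -2 + (1 + q)/(2*q))
K = -11591/12 (K = -3 - 2*((½)*(1 - 3*(-12))/(-12) + 483) = -3 - 2*((½)*(-1/12)*(1 + 36) + 483) = -3 - 2*((½)*(-1/12)*37 + 483) = -3 - 2*(-37/24 + 483) = -3 - 2*11555/24 = -3 - 11555/12 = -11591/12 ≈ -965.92)
K/(((46*40)*(-70))) = -11591/(12*((46*40)*(-70))) = -11591/(12*(1840*(-70))) = -11591/12/(-128800) = -11591/12*(-1/128800) = 11591/1545600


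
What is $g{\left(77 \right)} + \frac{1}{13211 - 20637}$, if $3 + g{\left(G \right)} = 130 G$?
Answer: $\frac{74311981}{7426} \approx 10007.0$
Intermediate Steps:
$g{\left(G \right)} = -3 + 130 G$
$g{\left(77 \right)} + \frac{1}{13211 - 20637} = \left(-3 + 130 \cdot 77\right) + \frac{1}{13211 - 20637} = \left(-3 + 10010\right) + \frac{1}{-7426} = 10007 - \frac{1}{7426} = \frac{74311981}{7426}$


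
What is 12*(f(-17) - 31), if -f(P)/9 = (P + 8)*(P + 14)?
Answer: -3288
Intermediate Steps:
f(P) = -9*(8 + P)*(14 + P) (f(P) = -9*(P + 8)*(P + 14) = -9*(8 + P)*(14 + P))
12*(f(-17) - 31) = 12*((-1008 - 198*(-17) - 9*(-17)²) - 31) = 12*((-1008 + 3366 - 9*289) - 31) = 12*((-1008 + 3366 - 2601) - 31) = 12*(-243 - 31) = 12*(-274) = -3288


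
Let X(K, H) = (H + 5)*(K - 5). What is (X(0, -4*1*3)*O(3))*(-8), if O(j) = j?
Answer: -840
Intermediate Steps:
X(K, H) = (-5 + K)*(5 + H) (X(K, H) = (5 + H)*(-5 + K) = (-5 + K)*(5 + H))
(X(0, -4*1*3)*O(3))*(-8) = ((-25 - 5*(-4*1)*3 + 5*0 + (-4*1*3)*0)*3)*(-8) = ((-25 - (-20)*3 + 0 - 4*3*0)*3)*(-8) = ((-25 - 5*(-12) + 0 - 12*0)*3)*(-8) = ((-25 + 60 + 0 + 0)*3)*(-8) = (35*3)*(-8) = 105*(-8) = -840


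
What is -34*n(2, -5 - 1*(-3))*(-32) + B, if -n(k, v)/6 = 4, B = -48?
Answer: -26160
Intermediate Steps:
n(k, v) = -24 (n(k, v) = -6*4 = -24)
-34*n(2, -5 - 1*(-3))*(-32) + B = -34*(-24)*(-32) - 48 = 816*(-32) - 48 = -26112 - 48 = -26160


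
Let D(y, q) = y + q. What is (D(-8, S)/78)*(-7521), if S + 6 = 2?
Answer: 15042/13 ≈ 1157.1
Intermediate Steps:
S = -4 (S = -6 + 2 = -4)
D(y, q) = q + y
(D(-8, S)/78)*(-7521) = ((-4 - 8)/78)*(-7521) = -12*1/78*(-7521) = -2/13*(-7521) = 15042/13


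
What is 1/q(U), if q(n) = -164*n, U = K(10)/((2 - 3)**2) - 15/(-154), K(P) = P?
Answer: -77/127510 ≈ -0.00060387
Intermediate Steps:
U = 1555/154 (U = 10/((2 - 3)**2) - 15/(-154) = 10/((-1)**2) - 15*(-1/154) = 10/1 + 15/154 = 10*1 + 15/154 = 10 + 15/154 = 1555/154 ≈ 10.097)
1/q(U) = 1/(-164*1555/154) = 1/(-127510/77) = -77/127510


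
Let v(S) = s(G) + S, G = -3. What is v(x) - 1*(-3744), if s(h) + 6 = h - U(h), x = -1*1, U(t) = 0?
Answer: 3734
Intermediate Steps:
x = -1
s(h) = -6 + h (s(h) = -6 + (h - 1*0) = -6 + (h + 0) = -6 + h)
v(S) = -9 + S (v(S) = (-6 - 3) + S = -9 + S)
v(x) - 1*(-3744) = (-9 - 1) - 1*(-3744) = -10 + 3744 = 3734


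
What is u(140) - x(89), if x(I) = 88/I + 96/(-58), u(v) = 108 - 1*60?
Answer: 125608/2581 ≈ 48.666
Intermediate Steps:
u(v) = 48 (u(v) = 108 - 60 = 48)
x(I) = -48/29 + 88/I (x(I) = 88/I + 96*(-1/58) = 88/I - 48/29 = -48/29 + 88/I)
u(140) - x(89) = 48 - (-48/29 + 88/89) = 48 - 1*(-1720/2581) = 48 + 1720/2581 = 125608/2581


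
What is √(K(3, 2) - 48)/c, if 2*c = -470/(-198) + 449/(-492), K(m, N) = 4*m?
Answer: 194832*I/23723 ≈ 8.2128*I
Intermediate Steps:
c = 23723/32472 (c = (-470/(-198) + 449/(-492))/2 = (-470*(-1/198) + 449*(-1/492))/2 = (235/99 - 449/492)/2 = (½)*(23723/16236) = 23723/32472 ≈ 0.73057)
√(K(3, 2) - 48)/c = √(4*3 - 48)/(23723/32472) = √(12 - 48)*(32472/23723) = √(-36)*(32472/23723) = (6*I)*(32472/23723) = 194832*I/23723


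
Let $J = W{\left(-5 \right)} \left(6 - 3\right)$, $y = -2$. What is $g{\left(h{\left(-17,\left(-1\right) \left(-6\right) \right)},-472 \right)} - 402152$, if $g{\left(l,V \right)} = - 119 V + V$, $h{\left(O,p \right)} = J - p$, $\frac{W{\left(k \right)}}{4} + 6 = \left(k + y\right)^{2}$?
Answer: $-346456$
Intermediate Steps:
$W{\left(k \right)} = -24 + 4 \left(-2 + k\right)^{2}$ ($W{\left(k \right)} = -24 + 4 \left(k - 2\right)^{2} = -24 + 4 \left(-2 + k\right)^{2}$)
$J = 516$ ($J = \left(-24 + 4 \left(-2 - 5\right)^{2}\right) \left(6 - 3\right) = \left(-24 + 4 \left(-7\right)^{2}\right) 3 = \left(-24 + 4 \cdot 49\right) 3 = \left(-24 + 196\right) 3 = 172 \cdot 3 = 516$)
$h{\left(O,p \right)} = 516 - p$
$g{\left(l,V \right)} = - 118 V$
$g{\left(h{\left(-17,\left(-1\right) \left(-6\right) \right)},-472 \right)} - 402152 = \left(-118\right) \left(-472\right) - 402152 = 55696 - 402152 = -346456$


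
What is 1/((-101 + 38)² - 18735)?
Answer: -1/14766 ≈ -6.7723e-5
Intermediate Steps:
1/((-101 + 38)² - 18735) = 1/((-63)² - 18735) = 1/(3969 - 18735) = 1/(-14766) = -1/14766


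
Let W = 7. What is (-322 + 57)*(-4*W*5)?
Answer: 37100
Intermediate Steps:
(-322 + 57)*(-4*W*5) = (-322 + 57)*(-4*7*5) = -(-7420)*5 = -265*(-140) = 37100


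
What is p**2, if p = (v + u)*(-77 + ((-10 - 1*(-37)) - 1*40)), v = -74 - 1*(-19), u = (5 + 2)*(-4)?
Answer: 55800900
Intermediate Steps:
u = -28 (u = 7*(-4) = -28)
v = -55 (v = -74 + 19 = -55)
p = 7470 (p = (-55 - 28)*(-77 + ((-10 - 1*(-37)) - 1*40)) = -83*(-77 + ((-10 + 37) - 40)) = -83*(-77 + (27 - 40)) = -83*(-77 - 13) = -83*(-90) = 7470)
p**2 = 7470**2 = 55800900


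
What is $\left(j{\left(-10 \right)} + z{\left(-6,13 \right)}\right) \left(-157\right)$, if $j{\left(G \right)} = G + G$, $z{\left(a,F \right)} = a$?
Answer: $4082$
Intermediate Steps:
$j{\left(G \right)} = 2 G$
$\left(j{\left(-10 \right)} + z{\left(-6,13 \right)}\right) \left(-157\right) = \left(2 \left(-10\right) - 6\right) \left(-157\right) = \left(-20 - 6\right) \left(-157\right) = \left(-26\right) \left(-157\right) = 4082$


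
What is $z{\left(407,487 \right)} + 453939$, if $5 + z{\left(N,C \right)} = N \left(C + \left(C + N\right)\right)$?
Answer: $1016001$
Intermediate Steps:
$z{\left(N,C \right)} = -5 + N \left(N + 2 C\right)$ ($z{\left(N,C \right)} = -5 + N \left(C + \left(C + N\right)\right) = -5 + N \left(N + 2 C\right)$)
$z{\left(407,487 \right)} + 453939 = \left(-5 + 407^{2} + 2 \cdot 487 \cdot 407\right) + 453939 = \left(-5 + 165649 + 396418\right) + 453939 = 562062 + 453939 = 1016001$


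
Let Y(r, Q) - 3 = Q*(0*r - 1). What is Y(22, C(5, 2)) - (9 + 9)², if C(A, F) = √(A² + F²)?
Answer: -321 - √29 ≈ -326.39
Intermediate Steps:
Y(r, Q) = 3 - Q (Y(r, Q) = 3 + Q*(0*r - 1) = 3 + Q*(0 - 1) = 3 + Q*(-1) = 3 - Q)
Y(22, C(5, 2)) - (9 + 9)² = (3 - √(5² + 2²)) - (9 + 9)² = (3 - √(25 + 4)) - 1*18² = (3 - √29) - 1*324 = (3 - √29) - 324 = -321 - √29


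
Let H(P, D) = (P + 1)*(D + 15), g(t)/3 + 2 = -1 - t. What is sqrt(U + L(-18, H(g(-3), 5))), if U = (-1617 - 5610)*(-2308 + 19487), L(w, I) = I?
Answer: I*sqrt(124152613) ≈ 11142.0*I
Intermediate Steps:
g(t) = -9 - 3*t (g(t) = -6 + 3*(-1 - t) = -6 + (-3 - 3*t) = -9 - 3*t)
H(P, D) = (1 + P)*(15 + D)
U = -124152633 (U = -7227*17179 = -124152633)
sqrt(U + L(-18, H(g(-3), 5))) = sqrt(-124152633 + (15 + 5 + 15*(-9 - 3*(-3)) + 5*(-9 - 3*(-3)))) = sqrt(-124152633 + (15 + 5 + 15*(-9 + 9) + 5*(-9 + 9))) = sqrt(-124152633 + (15 + 5 + 15*0 + 5*0)) = sqrt(-124152633 + (15 + 5 + 0 + 0)) = sqrt(-124152633 + 20) = sqrt(-124152613) = I*sqrt(124152613)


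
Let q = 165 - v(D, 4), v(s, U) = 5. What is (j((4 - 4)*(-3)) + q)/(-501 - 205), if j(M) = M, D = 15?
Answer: -80/353 ≈ -0.22663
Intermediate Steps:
q = 160 (q = 165 - 1*5 = 165 - 5 = 160)
(j((4 - 4)*(-3)) + q)/(-501 - 205) = ((4 - 4)*(-3) + 160)/(-501 - 205) = (0*(-3) + 160)/(-706) = (0 + 160)*(-1/706) = 160*(-1/706) = -80/353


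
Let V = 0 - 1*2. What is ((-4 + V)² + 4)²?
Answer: 1600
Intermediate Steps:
V = -2 (V = 0 - 2 = -2)
((-4 + V)² + 4)² = ((-4 - 2)² + 4)² = ((-6)² + 4)² = (36 + 4)² = 40² = 1600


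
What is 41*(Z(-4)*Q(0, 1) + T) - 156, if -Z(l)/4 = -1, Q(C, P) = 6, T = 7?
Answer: 1115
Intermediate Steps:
Z(l) = 4 (Z(l) = -4*(-1) = 4)
41*(Z(-4)*Q(0, 1) + T) - 156 = 41*(4*6 + 7) - 156 = 41*(24 + 7) - 156 = 41*31 - 156 = 1271 - 156 = 1115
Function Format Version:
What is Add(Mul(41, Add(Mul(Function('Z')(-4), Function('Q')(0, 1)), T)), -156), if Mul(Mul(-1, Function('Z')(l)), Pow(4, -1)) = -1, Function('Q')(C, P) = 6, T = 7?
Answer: 1115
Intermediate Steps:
Function('Z')(l) = 4 (Function('Z')(l) = Mul(-4, -1) = 4)
Add(Mul(41, Add(Mul(Function('Z')(-4), Function('Q')(0, 1)), T)), -156) = Add(Mul(41, Add(Mul(4, 6), 7)), -156) = Add(Mul(41, Add(24, 7)), -156) = Add(Mul(41, 31), -156) = Add(1271, -156) = 1115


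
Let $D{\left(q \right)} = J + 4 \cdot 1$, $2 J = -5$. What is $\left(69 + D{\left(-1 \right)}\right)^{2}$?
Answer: $\frac{19881}{4} \approx 4970.3$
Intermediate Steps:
$J = - \frac{5}{2}$ ($J = \frac{1}{2} \left(-5\right) = - \frac{5}{2} \approx -2.5$)
$D{\left(q \right)} = \frac{3}{2}$ ($D{\left(q \right)} = - \frac{5}{2} + 4 \cdot 1 = - \frac{5}{2} + 4 = \frac{3}{2}$)
$\left(69 + D{\left(-1 \right)}\right)^{2} = \left(69 + \frac{3}{2}\right)^{2} = \left(\frac{141}{2}\right)^{2} = \frac{19881}{4}$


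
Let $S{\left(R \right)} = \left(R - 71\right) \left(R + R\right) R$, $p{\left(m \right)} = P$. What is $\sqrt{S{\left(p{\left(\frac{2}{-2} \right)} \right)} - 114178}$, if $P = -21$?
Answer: $i \sqrt{195322} \approx 441.95 i$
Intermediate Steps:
$p{\left(m \right)} = -21$
$S{\left(R \right)} = 2 R^{2} \left(-71 + R\right)$ ($S{\left(R \right)} = \left(-71 + R\right) 2 R R = 2 R \left(-71 + R\right) R = 2 R^{2} \left(-71 + R\right)$)
$\sqrt{S{\left(p{\left(\frac{2}{-2} \right)} \right)} - 114178} = \sqrt{2 \left(-21\right)^{2} \left(-71 - 21\right) - 114178} = \sqrt{2 \cdot 441 \left(-92\right) - 114178} = \sqrt{-81144 - 114178} = \sqrt{-195322} = i \sqrt{195322}$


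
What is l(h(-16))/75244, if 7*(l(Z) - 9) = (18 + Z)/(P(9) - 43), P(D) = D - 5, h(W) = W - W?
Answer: 813/6847204 ≈ 0.00011873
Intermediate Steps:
h(W) = 0
P(D) = -5 + D
l(Z) = 813/91 - Z/273 (l(Z) = 9 + ((18 + Z)/((-5 + 9) - 43))/7 = 9 + ((18 + Z)/(4 - 43))/7 = 9 + ((18 + Z)/(-39))/7 = 9 + ((18 + Z)*(-1/39))/7 = 9 + (-6/13 - Z/39)/7 = 9 + (-6/91 - Z/273) = 813/91 - Z/273)
l(h(-16))/75244 = (813/91 - 1/273*0)/75244 = (813/91 + 0)*(1/75244) = (813/91)*(1/75244) = 813/6847204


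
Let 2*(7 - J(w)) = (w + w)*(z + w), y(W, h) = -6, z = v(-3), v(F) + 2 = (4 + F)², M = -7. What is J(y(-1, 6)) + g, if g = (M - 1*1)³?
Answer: -547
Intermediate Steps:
v(F) = -2 + (4 + F)²
z = -1 (z = -2 + (4 - 3)² = -2 + 1² = -2 + 1 = -1)
J(w) = 7 - w*(-1 + w) (J(w) = 7 - (w + w)*(-1 + w)/2 = 7 - 2*w*(-1 + w)/2 = 7 - w*(-1 + w))
g = -512 (g = (-7 - 1*1)³ = (-7 - 1)³ = (-8)³ = -512)
J(y(-1, 6)) + g = (7 - 6 - 1*(-6)²) - 512 = (7 - 6 - 1*36) - 512 = (7 - 6 - 36) - 512 = -35 - 512 = -547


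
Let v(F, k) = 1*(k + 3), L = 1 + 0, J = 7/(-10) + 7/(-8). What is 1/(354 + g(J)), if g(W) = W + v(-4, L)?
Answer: 40/14257 ≈ 0.0028056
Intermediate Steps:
J = -63/40 (J = 7*(-⅒) + 7*(-⅛) = -7/10 - 7/8 = -63/40 ≈ -1.5750)
L = 1
v(F, k) = 3 + k (v(F, k) = 1*(3 + k) = 3 + k)
g(W) = 4 + W (g(W) = W + (3 + 1) = W + 4 = 4 + W)
1/(354 + g(J)) = 1/(354 + (4 - 63/40)) = 1/(354 + 97/40) = 1/(14257/40) = 40/14257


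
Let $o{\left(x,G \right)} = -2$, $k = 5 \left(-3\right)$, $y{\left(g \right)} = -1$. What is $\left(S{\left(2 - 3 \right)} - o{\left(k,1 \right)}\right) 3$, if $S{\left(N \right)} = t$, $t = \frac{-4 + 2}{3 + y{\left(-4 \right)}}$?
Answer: $3$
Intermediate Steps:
$k = -15$
$t = -1$ ($t = \frac{-4 + 2}{3 - 1} = - \frac{2}{2} = \left(-2\right) \frac{1}{2} = -1$)
$S{\left(N \right)} = -1$
$\left(S{\left(2 - 3 \right)} - o{\left(k,1 \right)}\right) 3 = \left(-1 - -2\right) 3 = \left(-1 + 2\right) 3 = 1 \cdot 3 = 3$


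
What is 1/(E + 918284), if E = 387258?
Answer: 1/1305542 ≈ 7.6597e-7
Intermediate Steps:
1/(E + 918284) = 1/(387258 + 918284) = 1/1305542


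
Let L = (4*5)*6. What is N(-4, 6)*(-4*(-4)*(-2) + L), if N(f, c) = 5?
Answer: 440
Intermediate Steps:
L = 120 (L = 20*6 = 120)
N(-4, 6)*(-4*(-4)*(-2) + L) = 5*(-4*(-4)*(-2) + 120) = 5*(16*(-2) + 120) = 5*(-32 + 120) = 5*88 = 440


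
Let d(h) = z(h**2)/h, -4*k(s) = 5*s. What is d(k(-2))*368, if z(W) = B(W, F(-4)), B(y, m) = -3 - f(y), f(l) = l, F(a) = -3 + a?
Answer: -6808/5 ≈ -1361.6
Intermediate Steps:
B(y, m) = -3 - y
z(W) = -3 - W
k(s) = -5*s/4
d(h) = (-3 - h**2)/h
d(k(-2))*368 = (-(-5)*(-2)/4 - 3/((-5/4*(-2))))*368 = (-1*5/2 - 3/5/2)*368 = (-5/2 - 3*2/5)*368 = (-5/2 - 6/5)*368 = -37/10*368 = -6808/5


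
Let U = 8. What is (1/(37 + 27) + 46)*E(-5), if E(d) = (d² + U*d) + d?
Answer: -14725/16 ≈ -920.31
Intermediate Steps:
E(d) = d² + 9*d (E(d) = (d² + 8*d) + d = d² + 9*d)
(1/(37 + 27) + 46)*E(-5) = (1/(37 + 27) + 46)*(-5*(9 - 5)) = (1/64 + 46)*(-5*4) = (1/64 + 46)*(-20) = (2945/64)*(-20) = -14725/16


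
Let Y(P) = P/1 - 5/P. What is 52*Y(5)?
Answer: 208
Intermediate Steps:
Y(P) = P - 5/P (Y(P) = P*1 - 5/P = P - 5/P)
52*Y(5) = 52*(5 - 5/5) = 52*(5 - 5*1/5) = 52*(5 - 1) = 52*4 = 208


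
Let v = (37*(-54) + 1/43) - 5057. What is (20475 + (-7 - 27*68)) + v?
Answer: 497812/43 ≈ 11577.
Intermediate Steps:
v = -303364/43 (v = (-1998 + 1/43) - 5057 = -85913/43 - 5057 = -303364/43 ≈ -7055.0)
(20475 + (-7 - 27*68)) + v = (20475 + (-7 - 27*68)) - 303364/43 = (20475 + (-7 - 1836)) - 303364/43 = (20475 - 1843) - 303364/43 = 18632 - 303364/43 = 497812/43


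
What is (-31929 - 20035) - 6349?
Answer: -58313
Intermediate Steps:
(-31929 - 20035) - 6349 = -51964 - 6349 = -58313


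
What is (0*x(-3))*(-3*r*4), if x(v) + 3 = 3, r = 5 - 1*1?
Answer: 0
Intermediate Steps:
r = 4 (r = 5 - 1 = 4)
x(v) = 0 (x(v) = -3 + 3 = 0)
(0*x(-3))*(-3*r*4) = (0*0)*(-3*4*4) = 0*(-12*4) = 0*(-48) = 0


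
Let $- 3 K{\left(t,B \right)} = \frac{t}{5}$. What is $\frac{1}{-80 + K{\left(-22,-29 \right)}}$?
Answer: $- \frac{15}{1178} \approx -0.012733$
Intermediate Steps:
$K{\left(t,B \right)} = - \frac{t}{15}$ ($K{\left(t,B \right)} = - \frac{t \frac{1}{5}}{3} = - \frac{\frac{1}{5} t}{3} = - \frac{t}{15}$)
$\frac{1}{-80 + K{\left(-22,-29 \right)}} = \frac{1}{-80 - - \frac{22}{15}} = \frac{1}{-80 + \frac{22}{15}} = \frac{1}{- \frac{1178}{15}} = - \frac{15}{1178}$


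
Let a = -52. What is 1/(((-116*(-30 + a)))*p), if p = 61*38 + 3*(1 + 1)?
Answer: 1/22105888 ≈ 4.5237e-8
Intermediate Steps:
p = 2324 (p = 2318 + 3*2 = 2318 + 6 = 2324)
1/(((-116*(-30 + a)))*p) = 1/(-116*(-30 - 52)*2324) = (1/2324)/(-116*(-82)) = (1/2324)/9512 = (1/9512)*(1/2324) = 1/22105888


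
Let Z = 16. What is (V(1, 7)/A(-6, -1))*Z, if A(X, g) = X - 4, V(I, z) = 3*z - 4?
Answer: -136/5 ≈ -27.200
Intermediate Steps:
V(I, z) = -4 + 3*z
A(X, g) = -4 + X
(V(1, 7)/A(-6, -1))*Z = ((-4 + 3*7)/(-4 - 6))*16 = ((-4 + 21)/(-10))*16 = -⅒*17*16 = -17/10*16 = -136/5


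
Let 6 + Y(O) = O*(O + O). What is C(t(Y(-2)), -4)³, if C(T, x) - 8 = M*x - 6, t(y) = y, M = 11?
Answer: -74088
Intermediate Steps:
Y(O) = -6 + 2*O² (Y(O) = -6 + O*(O + O) = -6 + O*(2*O) = -6 + 2*O²)
C(T, x) = 2 + 11*x (C(T, x) = 8 + (11*x - 6) = 8 + (-6 + 11*x) = 2 + 11*x)
C(t(Y(-2)), -4)³ = (2 + 11*(-4))³ = (2 - 44)³ = (-42)³ = -74088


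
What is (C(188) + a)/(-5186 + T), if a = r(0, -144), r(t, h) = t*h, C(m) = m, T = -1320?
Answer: -94/3253 ≈ -0.028896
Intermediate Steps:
r(t, h) = h*t
a = 0 (a = -144*0 = 0)
(C(188) + a)/(-5186 + T) = (188 + 0)/(-5186 - 1320) = 188/(-6506) = 188*(-1/6506) = -94/3253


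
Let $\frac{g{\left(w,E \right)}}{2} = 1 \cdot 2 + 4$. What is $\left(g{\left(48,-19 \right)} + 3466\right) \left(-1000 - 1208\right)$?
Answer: $-7679424$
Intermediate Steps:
$g{\left(w,E \right)} = 12$ ($g{\left(w,E \right)} = 2 \left(1 \cdot 2 + 4\right) = 2 \left(2 + 4\right) = 2 \cdot 6 = 12$)
$\left(g{\left(48,-19 \right)} + 3466\right) \left(-1000 - 1208\right) = \left(12 + 3466\right) \left(-1000 - 1208\right) = 3478 \left(-2208\right) = -7679424$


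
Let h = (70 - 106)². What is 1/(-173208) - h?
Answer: -224477569/173208 ≈ -1296.0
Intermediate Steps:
h = 1296 (h = (-36)² = 1296)
1/(-173208) - h = 1/(-173208) - 1*1296 = -1/173208 - 1296 = -224477569/173208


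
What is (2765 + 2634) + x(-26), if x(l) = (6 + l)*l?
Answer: 5919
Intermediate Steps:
x(l) = l*(6 + l)
(2765 + 2634) + x(-26) = (2765 + 2634) - 26*(6 - 26) = 5399 - 26*(-20) = 5399 + 520 = 5919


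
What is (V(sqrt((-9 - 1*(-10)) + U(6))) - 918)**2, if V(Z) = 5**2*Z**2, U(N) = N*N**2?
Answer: 20313049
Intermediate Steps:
U(N) = N**3
V(Z) = 25*Z**2
(V(sqrt((-9 - 1*(-10)) + U(6))) - 918)**2 = (25*(sqrt((-9 - 1*(-10)) + 6**3))**2 - 918)**2 = (25*(sqrt((-9 + 10) + 216))**2 - 918)**2 = (25*(sqrt(1 + 216))**2 - 918)**2 = (25*(sqrt(217))**2 - 918)**2 = (25*217 - 918)**2 = (5425 - 918)**2 = 4507**2 = 20313049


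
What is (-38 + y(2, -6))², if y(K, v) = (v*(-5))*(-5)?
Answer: 35344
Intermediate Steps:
y(K, v) = 25*v (y(K, v) = -5*v*(-5) = 25*v)
(-38 + y(2, -6))² = (-38 + 25*(-6))² = (-38 - 150)² = (-188)² = 35344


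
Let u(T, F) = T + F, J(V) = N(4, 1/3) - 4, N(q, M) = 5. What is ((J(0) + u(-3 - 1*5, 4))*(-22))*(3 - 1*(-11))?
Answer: 924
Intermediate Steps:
J(V) = 1 (J(V) = 5 - 4 = 1)
u(T, F) = F + T
((J(0) + u(-3 - 1*5, 4))*(-22))*(3 - 1*(-11)) = ((1 + (4 + (-3 - 1*5)))*(-22))*(3 - 1*(-11)) = ((1 + (4 + (-3 - 5)))*(-22))*(3 + 11) = ((1 + (4 - 8))*(-22))*14 = ((1 - 4)*(-22))*14 = -3*(-22)*14 = 66*14 = 924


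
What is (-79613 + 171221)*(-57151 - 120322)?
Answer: -16257946584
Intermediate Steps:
(-79613 + 171221)*(-57151 - 120322) = 91608*(-177473) = -16257946584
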